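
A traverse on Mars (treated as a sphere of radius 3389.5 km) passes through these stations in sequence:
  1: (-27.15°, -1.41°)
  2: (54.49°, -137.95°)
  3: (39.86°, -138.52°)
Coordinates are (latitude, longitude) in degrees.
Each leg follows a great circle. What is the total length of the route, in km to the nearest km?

9047 km

Leg 1→2: central angle 2.4137 rad, distance 8181.4 km.
Leg 2→3: central angle 0.2554 rad, distance 865.8 km.
Total: 8181.4 + 865.8 ≈ 9047 km.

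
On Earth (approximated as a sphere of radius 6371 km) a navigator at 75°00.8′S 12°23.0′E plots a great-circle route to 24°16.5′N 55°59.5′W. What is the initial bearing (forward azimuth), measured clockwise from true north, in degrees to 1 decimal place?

296.9°

With φ₁ = -1.3092, φ₂ = 0.4237, Δλ = -1.1934 rad, the forward-azimuth formula gives
θ = atan2( sin Δλ cos φ₂ , cos φ₁ sin φ₂ − sin φ₁ cos φ₂ cos Δλ ) = atan2(-0.8474, 0.4308) = -63.05°.
Adding 360° brings this into [0°, 360°): 296.9°.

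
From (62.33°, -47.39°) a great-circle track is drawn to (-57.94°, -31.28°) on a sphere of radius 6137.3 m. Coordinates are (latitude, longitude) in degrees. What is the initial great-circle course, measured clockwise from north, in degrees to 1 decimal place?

Δλ = 16.110° = 0.2812 rad.
y = sin Δλ · cos φ₂ = (0.2775)(0.5308) = 0.1473
x = cos φ₁ sin φ₂ − sin φ₁ cos φ₂ cos Δλ = (0.4644)(-0.8475) − (0.8856)(0.5308)(0.9607) = -0.8452
θ = atan2(y, x) = 170.11°, so the bearing is 170.1°.

170.1°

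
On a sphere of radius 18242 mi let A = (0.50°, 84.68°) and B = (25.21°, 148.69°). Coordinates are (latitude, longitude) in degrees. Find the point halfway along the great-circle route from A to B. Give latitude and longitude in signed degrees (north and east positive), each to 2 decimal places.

Central angle δ = 1.1591 rad. Interpolating on the sphere with fraction f = 0.5:
P = [sin((1−f)δ)·A + sin(fδ)·B] / sin δ = 0.5976·A + 0.5976·B in Cartesian coordinates,
giving P = (-0.4065, 0.8759, 0.2597), i.e. latitude 15.05°, longitude 114.90°.

15.05°, 114.90°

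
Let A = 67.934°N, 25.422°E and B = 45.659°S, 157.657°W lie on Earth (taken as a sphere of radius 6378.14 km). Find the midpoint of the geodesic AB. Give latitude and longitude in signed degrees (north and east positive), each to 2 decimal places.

Central angle δ = 2.7518 rad. Interpolating on the sphere with fraction f = 0.5:
P = [sin((1−f)δ)·A + sin(fδ)·B] / sin δ = 2.5819·A + 2.5819·B in Cartesian coordinates,
giving P = (-0.7931, -0.2696, 0.5462), i.e. latitude 33.11°, longitude -161.22°.

33.11°, -161.22°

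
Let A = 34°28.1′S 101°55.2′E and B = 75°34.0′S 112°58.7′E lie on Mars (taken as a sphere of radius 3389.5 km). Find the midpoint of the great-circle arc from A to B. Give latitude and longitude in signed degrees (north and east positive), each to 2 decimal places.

The central angle between A and B is δ = 0.7231 rad.
With f = 0.5, the slerp weights are sin((1−f)δ)/sin δ = 0.5346 and sin(fδ)/sin δ = 0.5346.
Weighted sum of the unit vectors: (0.5346)·(-0.1703,0.8067,-0.5660) + (0.5346)·(-0.0973,0.2295,-0.9684) = (-0.1430, 0.5539, -0.8202).
Converting back: φ = atan2(z, √(x²+y²)) = -55.11°, λ = atan2(y, x) = 104.48°.

-55.11°, 104.48°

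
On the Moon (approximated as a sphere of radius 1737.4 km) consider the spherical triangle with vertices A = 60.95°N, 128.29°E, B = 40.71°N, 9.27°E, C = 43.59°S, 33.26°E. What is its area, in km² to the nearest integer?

4062689 km²

Side lengths (central angles): a = 1.5189, b = 2.2570, c = 1.1684 rad; semiperimeter s = 2.4721.
By l'Huilier's theorem, tan(E/4) = √[tan(s/2) tan((s−a)/2) tan((s−b)/2) tan((s−c)/2)], giving spherical excess E = 1.3459 rad.
Area = E·R² = 1.3459 × (1737.4)² ≈ 4062689 km².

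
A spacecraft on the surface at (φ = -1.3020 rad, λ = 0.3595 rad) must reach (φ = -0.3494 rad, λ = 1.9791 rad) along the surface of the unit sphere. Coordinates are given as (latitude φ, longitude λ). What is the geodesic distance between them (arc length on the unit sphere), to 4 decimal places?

Let φ₁ = -1.3020 rad, φ₂ = -0.3494 rad, and Δλ = 1.6196 rad.
cos c = sin φ₁ sin φ₂ + cos φ₁ cos φ₂ cos Δλ = (-0.9641)(-0.3423) + (0.2656)(0.9396)(-0.0488) = 0.31787,
so c = arccos(0.31787) = 1.24732 rad.
On the unit sphere the arc length equals the central angle: 1.2473.

1.2473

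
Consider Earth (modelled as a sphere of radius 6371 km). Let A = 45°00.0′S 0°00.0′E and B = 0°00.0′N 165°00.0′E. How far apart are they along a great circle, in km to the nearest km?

14798 km

In radians: φ₁ = -0.7854, φ₂ = 0.0000, Δλ = 165.000° = 2.8798 rad.
Haversine: a = sin²(Δφ/2) + cos φ₁ cos φ₂ sin²(Δλ/2) = 0.1464 + (0.7071)(1.0000)(0.9830) = 0.84151.
Central angle c = 2·arcsin(√a) = 2.32268 rad.
Distance = R·c = 6371 × 2.3227 ≈ 14798 km.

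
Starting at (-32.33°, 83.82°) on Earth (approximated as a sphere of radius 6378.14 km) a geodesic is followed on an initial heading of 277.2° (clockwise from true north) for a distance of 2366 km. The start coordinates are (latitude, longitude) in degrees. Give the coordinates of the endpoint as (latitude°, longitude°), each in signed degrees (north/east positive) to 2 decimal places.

Angular distance δ = d/R = 2366/6378.14 = 0.37095 rad; initial bearing θ = 4.8381 rad.
sin φ₂ = sin φ₁ cos δ + cos φ₁ sin δ cos θ = (-0.5348)(0.9320) + (0.8450)(0.3625)(0.1253) = -0.4600, so φ₂ = -27.39°.
Δλ = atan2(sin θ sin δ cos φ₁, cos δ − sin φ₁ sin φ₂) = atan2(-0.3039, 0.6860) = -23.894°.
λ₂ = 83.820° − 23.894° = 59.93°.

-27.39°, 59.93°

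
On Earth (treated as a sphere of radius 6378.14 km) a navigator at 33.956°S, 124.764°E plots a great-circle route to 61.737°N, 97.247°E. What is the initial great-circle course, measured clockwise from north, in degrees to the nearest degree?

347°

Δλ = -27.517° = -0.4803 rad.
y = sin Δλ · cos φ₂ = (-0.4620)(0.4735) = -0.2188
x = cos φ₁ sin φ₂ − sin φ₁ cos φ₂ cos Δλ = (0.8295)(0.8808) − (-0.5586)(0.4735)(0.8869) = 0.9651
θ = atan2(y, x) = -12.77°; adding 360° gives 347°.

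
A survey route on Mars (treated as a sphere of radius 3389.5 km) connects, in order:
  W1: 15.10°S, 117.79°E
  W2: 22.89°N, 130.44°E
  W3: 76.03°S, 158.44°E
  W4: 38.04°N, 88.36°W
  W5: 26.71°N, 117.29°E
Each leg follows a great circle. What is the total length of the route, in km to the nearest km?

Leg W1→W2: central angle 0.6974 rad, distance 2363.8 km.
Leg W2→W3: central angle 1.7529 rad, distance 5941.4 km.
Leg W3→W4: central angle 2.3089 rad, distance 7826.0 km.
Leg W4→W5: central angle 1.9361 rad, distance 6562.4 km.
Total: 2363.8 + 5941.4 + 7826.0 + 6562.4 ≈ 22694 km.

22694 km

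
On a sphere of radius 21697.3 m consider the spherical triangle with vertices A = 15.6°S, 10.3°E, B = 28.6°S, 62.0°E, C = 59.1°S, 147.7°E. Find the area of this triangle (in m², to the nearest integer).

Side lengths (central angles): a = 1.1101, b = 1.7045, c = 0.8595 rad; semiperimeter s = 1.8371.
By l'Huilier's theorem, tan(E/4) = √[tan(s/2) tan((s−a)/2) tan((s−b)/2) tan((s−c)/2)], giving spherical excess E = 0.5272 rad.
Area = E·R² = 0.5272 × (21697.3)² ≈ 248204728 m².

248204728 m²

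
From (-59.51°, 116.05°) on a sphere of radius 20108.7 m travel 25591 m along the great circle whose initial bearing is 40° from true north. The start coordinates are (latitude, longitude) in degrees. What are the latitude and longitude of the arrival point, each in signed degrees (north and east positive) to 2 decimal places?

Angular distance δ = d/R = 25591/20108.7 = 1.27263 rad; initial bearing θ = 0.6981 rad.
sin φ₂ = sin φ₁ cos δ + cos φ₁ sin δ cos θ = (-0.8617)(0.2938) + (0.5074)(0.9559)(0.7660) = 0.1184, so φ₂ = 6.80°.
Δλ = atan2(sin θ sin δ cos φ₁, cos δ − sin φ₁ sin φ₂) = atan2(0.3118, 0.3958) = 38.227°.
λ₂ = 116.050° + 38.227° = 154.28°.

6.80°, 154.28°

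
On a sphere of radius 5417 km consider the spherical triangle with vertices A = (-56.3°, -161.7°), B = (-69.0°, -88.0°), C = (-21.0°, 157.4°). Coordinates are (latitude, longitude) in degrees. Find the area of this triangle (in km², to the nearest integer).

2847160 km²

Side lengths (central angles): a = 1.3742, b = 0.8098, c = 0.5872 rad; semiperimeter s = 1.3856.
By l'Huilier's theorem, tan(E/4) = √[tan(s/2) tan((s−a)/2) tan((s−b)/2) tan((s−c)/2)], giving spherical excess E = 0.0970 rad.
Area = E·R² = 0.0970 × (5417)² ≈ 2847160 km².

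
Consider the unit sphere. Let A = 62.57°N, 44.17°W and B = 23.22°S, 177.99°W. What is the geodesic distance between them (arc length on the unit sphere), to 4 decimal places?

With latitudes φ₁ = 62.570°, φ₂ = -23.220° and longitude difference Δλ = -133.820°:
cos c = sin φ₁ sin φ₂ + cos φ₁ cos φ₂ cos Δλ = (0.8876)(-0.3943) + (0.4607)(0.9190)(-0.6924) = -0.64306,
so c = arccos(-0.64306) = 2.26929 rad.
On the unit sphere the arc length equals the central angle: 2.2693.

2.2693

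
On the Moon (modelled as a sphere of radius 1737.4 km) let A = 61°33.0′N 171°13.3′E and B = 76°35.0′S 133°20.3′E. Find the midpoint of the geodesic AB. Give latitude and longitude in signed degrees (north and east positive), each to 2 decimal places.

Central angle δ = 2.4465 rad. Interpolating on the sphere with fraction f = 0.5:
P = [sin((1−f)δ)·A + sin(fδ)·B] / sin δ = 1.4680·A + 1.4680·B in Cartesian coordinates,
giving P = (-0.9249, 0.3545, -0.1372), i.e. latitude -7.89°, longitude 159.03°.

-7.89°, 159.03°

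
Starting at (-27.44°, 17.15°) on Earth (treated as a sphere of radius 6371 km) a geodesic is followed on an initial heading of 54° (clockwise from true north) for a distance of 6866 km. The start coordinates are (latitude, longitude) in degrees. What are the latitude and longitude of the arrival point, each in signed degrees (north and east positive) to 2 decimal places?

13.97°, 64.40°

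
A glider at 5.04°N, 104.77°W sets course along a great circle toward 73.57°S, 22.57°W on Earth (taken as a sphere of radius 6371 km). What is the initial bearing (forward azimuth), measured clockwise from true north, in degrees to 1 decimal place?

163.7°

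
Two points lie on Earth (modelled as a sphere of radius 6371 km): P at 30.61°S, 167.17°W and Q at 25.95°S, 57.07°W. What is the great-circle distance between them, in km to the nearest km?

10282 km

With latitudes φ₁ = -30.610°, φ₂ = -25.950° and longitude difference Δλ = 110.100°:
cos c = sin φ₁ sin φ₂ + cos φ₁ cos φ₂ cos Δλ = (-0.5092)(-0.4376) + (0.8607)(0.8992)(-0.3437) = -0.04314,
so c = arccos(-0.04314) = 1.61395 rad.
Distance = R·c = 6371 × 1.6139 ≈ 10282 km.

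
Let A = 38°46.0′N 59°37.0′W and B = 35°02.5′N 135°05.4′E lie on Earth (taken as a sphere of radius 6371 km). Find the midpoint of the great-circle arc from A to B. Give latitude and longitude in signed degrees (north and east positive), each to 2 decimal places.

80.16°, -152.98°

Central angle δ = 1.8317 rad. Interpolating on the sphere with fraction f = 0.5:
P = [sin((1−f)δ)·A + sin(fδ)·B] / sin δ = 0.8209·A + 0.8209·B in Cartesian coordinates,
giving P = (-0.1523, -0.0776, 0.9853), i.e. latitude 80.16°, longitude -152.98°.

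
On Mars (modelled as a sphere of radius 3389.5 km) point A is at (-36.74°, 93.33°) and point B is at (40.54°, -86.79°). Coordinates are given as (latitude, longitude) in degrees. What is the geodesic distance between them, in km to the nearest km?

10424 km

In radians: φ₁ = -0.6412, φ₂ = 0.7076, Δλ = 179.880° = 3.1395 rad.
cos c = sin φ₁ sin φ₂ + cos φ₁ cos φ₂ cos Δλ = (-0.5982)(0.6500) + (0.8014)(0.7600)(-1.0000) = -0.99780,
so c = arccos(-0.99780) = 3.07525 rad.
Distance = R·c = 3389.5 × 3.0752 ≈ 10424 km.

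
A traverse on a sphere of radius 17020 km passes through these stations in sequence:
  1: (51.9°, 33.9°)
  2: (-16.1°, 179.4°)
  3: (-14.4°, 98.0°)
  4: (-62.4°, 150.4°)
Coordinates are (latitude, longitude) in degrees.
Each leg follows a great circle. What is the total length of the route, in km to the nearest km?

81199 km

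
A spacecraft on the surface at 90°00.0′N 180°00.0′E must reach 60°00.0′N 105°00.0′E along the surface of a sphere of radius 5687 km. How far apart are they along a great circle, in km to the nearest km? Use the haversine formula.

2978 km

With latitudes φ₁ = 90.000°, φ₂ = 60.000° and longitude difference Δλ = -75.000°:
Haversine: a = sin²(Δφ/2) + cos φ₁ cos φ₂ sin²(Δλ/2) = 0.0670 + (0.0000)(0.5000)(0.3706) = 0.06699.
Central angle c = 2·arcsin(√a) = 0.52360 rad.
Distance = R·c = 5687 × 0.5236 ≈ 2978 km.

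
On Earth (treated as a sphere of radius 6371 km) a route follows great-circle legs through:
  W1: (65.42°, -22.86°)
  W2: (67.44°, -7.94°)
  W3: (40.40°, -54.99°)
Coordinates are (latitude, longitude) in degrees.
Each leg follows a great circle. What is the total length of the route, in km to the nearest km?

4824 km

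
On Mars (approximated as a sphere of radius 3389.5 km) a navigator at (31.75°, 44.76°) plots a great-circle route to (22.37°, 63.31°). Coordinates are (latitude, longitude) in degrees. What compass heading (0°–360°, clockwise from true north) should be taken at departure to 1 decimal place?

Δλ = 18.550° = 0.3238 rad.
y = sin Δλ · cos φ₂ = (0.3181)(0.9247) = 0.2942
x = cos φ₁ sin φ₂ − sin φ₁ cos φ₂ cos Δλ = (0.8504)(0.3806) − (0.5262)(0.9247)(0.9480) = -0.1377
θ = atan2(y, x) = 115.08°, so the bearing is 115.1°.

115.1°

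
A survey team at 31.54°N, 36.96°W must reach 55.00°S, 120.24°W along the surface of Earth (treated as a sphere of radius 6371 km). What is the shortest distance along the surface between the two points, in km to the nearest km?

In radians: φ₁ = 0.5505, φ₂ = -0.9599, Δλ = -83.280° = -1.4535 rad.
Haversine: a = sin²(Δφ/2) + cos φ₁ cos φ₂ sin²(Δλ/2) = 0.4698 + (0.8523)(0.5736)(0.4415) = 0.68564.
Central angle c = 2·arcsin(√a) = 1.95119 rad.
Distance = R·c = 6371 × 1.9512 ≈ 12431 km.

12431 km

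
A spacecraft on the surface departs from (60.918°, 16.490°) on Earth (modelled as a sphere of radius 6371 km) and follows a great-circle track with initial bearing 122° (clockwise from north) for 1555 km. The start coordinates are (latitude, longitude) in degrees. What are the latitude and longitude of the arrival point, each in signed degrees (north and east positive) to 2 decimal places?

Angular distance δ = d/R = 1555/6371 = 0.24407 rad; initial bearing θ = 2.1293 rad.
sin φ₂ = sin φ₁ cos δ + cos φ₁ sin δ cos θ = (0.8739)(0.9704) + (0.4861)(0.2417)(-0.5299) = 0.7858, so φ₂ = 51.79°.
Δλ = atan2(sin θ sin δ cos φ₁, cos δ − sin φ₁ sin φ₂) = atan2(0.0996, 0.2837) = 19.350°.
λ₂ = 16.490° + 19.350° = 35.84°.

51.79°, 35.84°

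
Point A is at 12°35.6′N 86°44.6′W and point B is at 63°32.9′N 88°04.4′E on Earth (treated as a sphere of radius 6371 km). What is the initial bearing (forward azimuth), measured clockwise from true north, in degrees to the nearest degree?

With φ₁ = 0.2198, φ₂ = 1.1091, Δλ = 3.0511 rad, the forward-azimuth formula gives
θ = atan2( sin Δλ cos φ₂ , cos φ₁ sin φ₂ − sin φ₁ cos φ₂ cos Δλ ) = atan2(0.0402, 0.9705) = 2.37°.
So the initial bearing is 2°.

2°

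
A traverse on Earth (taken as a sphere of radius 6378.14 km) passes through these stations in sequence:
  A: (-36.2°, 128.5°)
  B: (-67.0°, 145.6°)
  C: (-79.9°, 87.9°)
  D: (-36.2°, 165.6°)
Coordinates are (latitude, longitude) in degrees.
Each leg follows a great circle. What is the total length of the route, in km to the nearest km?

Leg A→B: central angle 0.5642 rad, distance 3598.5 km.
Leg B→C: central angle 0.3397 rad, distance 2166.7 km.
Leg C→D: central angle 0.9127 rad, distance 5821.4 km.
Total: 3598.5 + 2166.7 + 5821.4 ≈ 11587 km.

11587 km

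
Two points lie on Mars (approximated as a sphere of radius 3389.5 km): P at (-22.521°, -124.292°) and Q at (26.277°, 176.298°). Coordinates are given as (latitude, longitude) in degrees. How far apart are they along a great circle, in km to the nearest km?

Let φ₁ = -0.3931 rad, φ₂ = 0.4586 rad, and Δλ = -1.0369 rad.
cos c = sin φ₁ sin φ₂ + cos φ₁ cos φ₂ cos Δλ = (-0.3830)(0.4427) + (0.9237)(0.8967)(0.5089) = 0.25194,
so c = arccos(0.25194) = 1.31611 rad.
Distance = R·c = 3389.5 × 1.3161 ≈ 4461 km.

4461 km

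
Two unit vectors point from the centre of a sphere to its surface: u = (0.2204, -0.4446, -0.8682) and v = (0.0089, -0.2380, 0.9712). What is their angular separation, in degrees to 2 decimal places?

u·v = -0.7354; |u| = 1.0000, |v| = 1.0000.
cos θ = (u·v)/(|u||v|) = -0.7354, so θ = 137.34°.

137.34°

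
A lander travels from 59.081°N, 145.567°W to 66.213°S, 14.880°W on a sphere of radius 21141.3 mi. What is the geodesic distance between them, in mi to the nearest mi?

57910 mi

Let φ₁ = 1.0312 rad, φ₂ = -1.1556 rad, and Δλ = 2.2809 rad.
cos c = sin φ₁ sin φ₂ + cos φ₁ cos φ₂ cos Δλ = (0.8579)(-0.9151) + (0.5138)(0.4033)(-0.6519) = -0.92013,
so c = arccos(-0.92013) = 2.73920 rad.
Distance = R·c = 21141.3 × 2.7392 ≈ 57910 mi.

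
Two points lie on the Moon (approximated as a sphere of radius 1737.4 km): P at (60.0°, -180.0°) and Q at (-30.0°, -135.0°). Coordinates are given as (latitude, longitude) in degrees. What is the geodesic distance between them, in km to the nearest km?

In radians: φ₁ = 1.0472, φ₂ = -0.5236, Δλ = 45.000° = 0.7854 rad.
cos c = sin φ₁ sin φ₂ + cos φ₁ cos φ₂ cos Δλ = (0.8660)(-0.5000) + (0.5000)(0.8660)(0.7071) = -0.12683,
so c = arccos(-0.12683) = 1.69797 rad.
Distance = R·c = 1737.4 × 1.6980 ≈ 2950 km.

2950 km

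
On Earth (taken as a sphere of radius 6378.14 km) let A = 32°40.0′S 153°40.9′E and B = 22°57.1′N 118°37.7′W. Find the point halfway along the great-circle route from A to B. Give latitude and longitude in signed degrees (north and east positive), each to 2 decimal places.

The central angle between A and B is δ = 1.7510 rad.
With f = 0.5, the slerp weights are sin((1−f)δ)/sin δ = 0.7805 and sin(fδ)/sin δ = 0.7805.
Weighted sum of the unit vectors: (0.7805)·(-0.7546,0.3732,-0.5398) + (0.7805)·(-0.4412,-0.8083,0.3900) = (-0.9333, -0.3395, -0.1169).
Converting back: φ = atan2(z, √(x²+y²)) = -6.71°, λ = atan2(y, x) = -160.01°.

-6.71°, -160.01°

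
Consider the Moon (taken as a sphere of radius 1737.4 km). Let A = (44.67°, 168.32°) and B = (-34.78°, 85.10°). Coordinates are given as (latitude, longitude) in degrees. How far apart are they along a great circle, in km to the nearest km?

3317 km

With latitudes φ₁ = 44.670°, φ₂ = -34.780° and longitude difference Δλ = -83.220°:
cos c = sin φ₁ sin φ₂ + cos φ₁ cos φ₂ cos Δλ = (0.7030)(-0.5704) + (0.7112)(0.8213)(0.1181) = -0.33206,
so c = arccos(-0.33206) = 1.90929 rad.
Distance = R·c = 1737.4 × 1.9093 ≈ 3317 km.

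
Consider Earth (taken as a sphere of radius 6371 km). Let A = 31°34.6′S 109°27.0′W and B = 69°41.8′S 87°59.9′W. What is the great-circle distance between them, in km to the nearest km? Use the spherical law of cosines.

4446 km

In radians: φ₁ = -0.5511, φ₂ = -1.2164, Δλ = 21.452° = 0.3744 rad.
cos c = sin φ₁ sin φ₂ + cos φ₁ cos φ₂ cos Δλ = (-0.5236)(-0.9379) + (0.8519)(0.3470)(0.9307) = 0.76624,
so c = arccos(0.76624) = 0.69783 rad.
Distance = R·c = 6371 × 0.6978 ≈ 4446 km.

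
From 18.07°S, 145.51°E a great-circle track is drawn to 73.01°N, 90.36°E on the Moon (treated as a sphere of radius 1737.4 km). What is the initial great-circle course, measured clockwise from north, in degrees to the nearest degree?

With φ₁ = -0.3154, φ₂ = 1.2743, Δλ = -0.9625 rad, the forward-azimuth formula gives
θ = atan2( sin Δλ cos φ₂ , cos φ₁ sin φ₂ − sin φ₁ cos φ₂ cos Δλ ) = atan2(-0.2398, 0.9610) = -14.01°.
Adding 360° brings this into [0°, 360°): 346°.

346°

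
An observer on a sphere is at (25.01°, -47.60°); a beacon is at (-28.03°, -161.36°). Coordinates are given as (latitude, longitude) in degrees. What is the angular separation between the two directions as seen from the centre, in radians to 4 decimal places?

2.1188 rad

In radians: φ₁ = 0.4365, φ₂ = -0.4892, Δλ = -113.760° = -1.9855 rad.
cos c = sin φ₁ sin φ₂ + cos φ₁ cos φ₂ cos Δλ = (0.4228)(-0.4699) + (0.9062)(0.8827)(-0.4029) = -0.52098,
so c = arccos(-0.52098) = 2.11879 rad.
So the angular separation is 2.1188 rad.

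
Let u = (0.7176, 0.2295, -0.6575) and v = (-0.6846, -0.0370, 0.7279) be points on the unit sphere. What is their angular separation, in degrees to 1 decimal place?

168.1°

u·v = -0.9784; |u| = 1.0000, |v| = 0.9999.
cos θ = (u·v)/(|u||v|) = -0.9784, so θ = 168.1°.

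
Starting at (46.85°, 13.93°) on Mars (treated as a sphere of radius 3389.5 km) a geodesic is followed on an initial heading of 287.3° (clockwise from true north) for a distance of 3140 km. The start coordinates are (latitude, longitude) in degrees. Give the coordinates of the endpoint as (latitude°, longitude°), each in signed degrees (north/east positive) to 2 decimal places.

36.93°, -58.79°

Angular distance δ = d/R = 3140/3389.5 = 0.92639 rad; initial bearing θ = 5.0143 rad.
sin φ₂ = sin φ₁ cos δ + cos φ₁ sin δ cos θ = (0.7296)(0.6007) + (0.6839)(0.7995)(0.2974) = 0.6009, so φ₂ = 36.93°.
Δλ = atan2(sin θ sin δ cos φ₁, cos δ − sin φ₁ sin φ₂) = atan2(-0.5220, 0.1624) = -72.723°.
λ₂ = 13.930° − 72.723° = -58.79°.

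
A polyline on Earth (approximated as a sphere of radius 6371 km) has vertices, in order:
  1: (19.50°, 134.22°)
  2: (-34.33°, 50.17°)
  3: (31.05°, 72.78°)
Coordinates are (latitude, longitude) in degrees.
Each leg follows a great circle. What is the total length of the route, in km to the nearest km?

18340 km

Leg 1→2: central angle 1.6786 rad, distance 10694.1 km.
Leg 2→3: central angle 1.2001 rad, distance 7646.1 km.
Total: 10694.1 + 7646.1 ≈ 18340 km.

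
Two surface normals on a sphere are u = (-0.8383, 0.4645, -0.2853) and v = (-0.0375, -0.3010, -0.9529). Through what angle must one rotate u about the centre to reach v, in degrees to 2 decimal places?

80.59°

u·v = 0.1635; |u| = 1.0000, |v| = 1.0000.
cos θ = (u·v)/(|u||v|) = 0.1635, so θ = 80.59°.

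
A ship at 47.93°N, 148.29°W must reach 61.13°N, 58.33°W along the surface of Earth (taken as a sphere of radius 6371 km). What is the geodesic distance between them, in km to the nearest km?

Let φ₁ = 0.8365 rad, φ₂ = 1.0669 rad, and Δλ = 1.5701 rad.
Haversine: a = sin²(Δφ/2) + cos φ₁ cos φ₂ sin²(Δλ/2) = 0.0132 + (0.6700)(0.4828)(0.4997) = 0.17485.
Central angle c = 2·arcsin(√a) = 0.86282 rad.
Distance = R·c = 6371 × 0.8628 ≈ 5497 km.

5497 km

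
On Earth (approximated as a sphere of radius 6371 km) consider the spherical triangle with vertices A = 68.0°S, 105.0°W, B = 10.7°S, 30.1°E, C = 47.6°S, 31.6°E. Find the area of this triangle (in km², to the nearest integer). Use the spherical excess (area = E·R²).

Side lengths (central angles): a = 0.6444, b = 1.0459, c = 1.6595 rad; semiperimeter s = 1.6749.
By l'Huilier's theorem, tan(E/4) = √[tan(s/2) tan((s−a)/2) tan((s−b)/2) tan((s−c)/2)], giving spherical excess E = 0.1586 rad.
Area = E·R² = 0.1586 × (6371)² ≈ 6435545 km².

6435545 km²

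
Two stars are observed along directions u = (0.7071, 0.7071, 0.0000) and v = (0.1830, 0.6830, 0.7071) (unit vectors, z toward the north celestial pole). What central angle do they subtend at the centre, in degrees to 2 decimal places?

52.24°

u·v = 0.6123; |u| = 1.0000, |v| = 1.0000.
cos θ = (u·v)/(|u||v|) = 0.6124, so θ = 52.24°.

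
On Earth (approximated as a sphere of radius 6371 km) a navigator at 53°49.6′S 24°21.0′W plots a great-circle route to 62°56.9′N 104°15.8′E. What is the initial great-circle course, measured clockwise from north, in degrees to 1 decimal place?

With φ₁ = -0.9395, φ₂ = 1.0987, Δλ = 2.2447 rad, the forward-azimuth formula gives
θ = atan2( sin Δλ cos φ₂ , cos φ₁ sin φ₂ − sin φ₁ cos φ₂ cos Δλ ) = atan2(0.3554, 0.2965) = 50.16°.
So the initial bearing is 50.2°.

50.2°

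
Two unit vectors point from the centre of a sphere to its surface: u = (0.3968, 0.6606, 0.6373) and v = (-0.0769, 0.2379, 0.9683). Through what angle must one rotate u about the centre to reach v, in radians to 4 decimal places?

0.7322 rad

u·v = 0.7437; |u| = 1.0000, |v| = 1.0001.
cos θ = (u·v)/(|u||v|) = 0.7437, so θ = 0.7322 rad.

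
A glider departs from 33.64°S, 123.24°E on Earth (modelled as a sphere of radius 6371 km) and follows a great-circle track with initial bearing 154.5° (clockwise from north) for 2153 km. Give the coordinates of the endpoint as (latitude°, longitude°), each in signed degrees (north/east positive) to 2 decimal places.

-50.51°, 136.21°

Angular distance δ = d/R = 2153/6371 = 0.33794 rad; initial bearing θ = 2.6965 rad.
sin φ₂ = sin φ₁ cos δ + cos φ₁ sin δ cos θ = (-0.5540)(0.9434) + (0.8325)(0.3315)(-0.9026) = -0.7718, so φ₂ = -50.51°.
Δλ = atan2(sin θ sin δ cos φ₁, cos δ − sin φ₁ sin φ₂) = atan2(0.1188, 0.5159) = 12.971°.
λ₂ = 123.240° + 12.971° = 136.21°.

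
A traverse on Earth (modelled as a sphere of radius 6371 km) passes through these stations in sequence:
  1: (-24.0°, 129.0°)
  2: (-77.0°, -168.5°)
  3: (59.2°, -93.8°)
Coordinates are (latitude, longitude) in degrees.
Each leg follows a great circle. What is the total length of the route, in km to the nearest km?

Leg 1→2: central angle 1.0573 rad, distance 6736.2 km.
Leg 2→3: central angle 2.5091 rad, distance 15985.4 km.
Total: 6736.2 + 15985.4 ≈ 22722 km.

22722 km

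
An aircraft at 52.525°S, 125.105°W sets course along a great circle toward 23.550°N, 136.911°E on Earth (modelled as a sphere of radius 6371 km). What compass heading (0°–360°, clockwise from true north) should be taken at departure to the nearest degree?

279°

With φ₁ = -0.9167, φ₂ = 0.4110, Δλ = -1.7101 rad, the forward-azimuth formula gives
θ = atan2( sin Δλ cos φ₂ , cos φ₁ sin φ₂ − sin φ₁ cos φ₂ cos Δλ ) = atan2(-0.9078, 0.1420) = -81.11°.
Adding 360° brings this into [0°, 360°): 279°.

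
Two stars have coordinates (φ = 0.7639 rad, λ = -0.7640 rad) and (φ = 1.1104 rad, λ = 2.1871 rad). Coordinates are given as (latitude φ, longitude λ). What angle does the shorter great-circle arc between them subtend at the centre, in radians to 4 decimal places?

1.2612 rad

Let φ₁ = 0.7639 rad, φ₂ = 1.1104 rad, and Δλ = 2.9511 rad.
cos c = sin φ₁ sin φ₂ + cos φ₁ cos φ₂ cos Δλ = (0.6917)(0.8959) + (0.7221)(0.4443)(-0.9819) = 0.30467,
so c = arccos(0.30467) = 1.26120 rad.
So the angular separation is 1.2612 rad.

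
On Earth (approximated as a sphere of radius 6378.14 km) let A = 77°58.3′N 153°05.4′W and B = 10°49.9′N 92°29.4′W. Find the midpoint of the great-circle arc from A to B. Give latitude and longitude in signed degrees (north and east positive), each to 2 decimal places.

46.68°, -101.99°

The central angle between A and B is δ = 1.2825 rad.
With f = 0.5, the slerp weights are sin((1−f)δ)/sin δ = 0.6240 and sin(fδ)/sin δ = 0.6240.
Weighted sum of the unit vectors: (0.6240)·(-0.1858,-0.0943,0.9780) + (0.6240)·(-0.0427,-0.9813,0.1879) = (-0.1426, -0.6711, 0.7275).
Converting back: φ = atan2(z, √(x²+y²)) = 46.68°, λ = atan2(y, x) = -101.99°.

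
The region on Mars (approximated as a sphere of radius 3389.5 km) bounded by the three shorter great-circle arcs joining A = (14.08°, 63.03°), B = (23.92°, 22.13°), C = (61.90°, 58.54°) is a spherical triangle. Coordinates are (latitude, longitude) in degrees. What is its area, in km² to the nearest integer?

Side lengths (central angles): a = 0.7895, b = 0.8365, c = 0.6938 rad; semiperimeter s = 1.1599.
By l'Huilier's theorem, tan(E/4) = √[tan(s/2) tan((s−a)/2) tan((s−b)/2) tan((s−c)/2)], giving spherical excess E = 0.2753 rad.
Area = E·R² = 0.2753 × (3389.5)² ≈ 3163052 km².

3163052 km²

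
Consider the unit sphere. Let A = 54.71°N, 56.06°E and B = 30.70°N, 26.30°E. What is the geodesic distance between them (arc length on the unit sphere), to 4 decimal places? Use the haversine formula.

With latitudes φ₁ = 54.710°, φ₂ = 30.700° and longitude difference Δλ = -29.760°:
Haversine: a = sin²(Δφ/2) + cos φ₁ cos φ₂ sin²(Δλ/2) = 0.0433 + (0.5777)(0.8599)(0.0659) = 0.07602.
Central angle c = 2·arcsin(√a) = 0.55867 rad.
On the unit sphere the arc length equals the central angle: 0.5587.

0.5587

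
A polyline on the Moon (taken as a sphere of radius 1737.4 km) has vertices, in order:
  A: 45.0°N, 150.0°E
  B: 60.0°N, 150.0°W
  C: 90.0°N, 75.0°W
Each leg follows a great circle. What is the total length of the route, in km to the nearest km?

2059 km

Leg A→B: central angle 0.6614 rad, distance 1149.1 km.
Leg B→C: central angle 0.5236 rad, distance 909.7 km.
Total: 1149.1 + 909.7 ≈ 2059 km.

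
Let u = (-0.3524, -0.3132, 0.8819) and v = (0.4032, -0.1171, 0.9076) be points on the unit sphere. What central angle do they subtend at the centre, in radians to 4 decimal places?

u·v = 0.6950; |u| = 1.0000, |v| = 1.0000.
cos θ = (u·v)/(|u||v|) = 0.6950, so θ = 0.8024 rad.

0.8024 rad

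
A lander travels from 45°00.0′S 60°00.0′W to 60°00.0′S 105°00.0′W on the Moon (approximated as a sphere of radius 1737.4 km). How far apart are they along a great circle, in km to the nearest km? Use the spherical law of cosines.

922 km

Let φ₁ = -0.7854 rad, φ₂ = -1.0472 rad, and Δλ = -0.7854 rad.
cos c = sin φ₁ sin φ₂ + cos φ₁ cos φ₂ cos Δλ = (-0.7071)(-0.8660) + (0.7071)(0.5000)(0.7071) = 0.86237,
so c = arccos(0.86237) = 0.53086 rad.
Distance = R·c = 1737.4 × 0.5309 ≈ 922 km.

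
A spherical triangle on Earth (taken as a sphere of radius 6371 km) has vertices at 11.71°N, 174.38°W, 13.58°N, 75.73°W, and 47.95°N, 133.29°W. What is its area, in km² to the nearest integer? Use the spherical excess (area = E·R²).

18693855 km²

Side lengths (central angles): a = 1.0197, b = 0.8698, c = 1.6664 rad; semiperimeter s = 1.7780.
By l'Huilier's theorem, tan(E/4) = √[tan(s/2) tan((s−a)/2) tan((s−b)/2) tan((s−c)/2)], giving spherical excess E = 0.4606 rad.
Area = E·R² = 0.4606 × (6371)² ≈ 18693855 km².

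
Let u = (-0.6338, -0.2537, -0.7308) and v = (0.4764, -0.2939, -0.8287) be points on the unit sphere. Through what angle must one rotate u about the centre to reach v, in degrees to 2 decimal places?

u·v = 0.3782; |u| = 1.0001, |v| = 1.0000.
cos θ = (u·v)/(|u||v|) = 0.3782, so θ = 67.78°.

67.78°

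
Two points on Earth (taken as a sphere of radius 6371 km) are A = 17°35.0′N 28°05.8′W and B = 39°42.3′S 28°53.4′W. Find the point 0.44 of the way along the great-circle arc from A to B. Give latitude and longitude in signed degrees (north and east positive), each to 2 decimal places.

Central angle δ = 1.0000 rad. Interpolating on the sphere with fraction f = 0.44:
P = [sin((1−f)δ)·A + sin(fδ)·B] / sin δ = 0.6313·A + 0.5062·B in Cartesian coordinates,
giving P = (0.8718, -0.4715, -0.1327), i.e. latitude -7.62°, longitude -28.41°.

-7.62°, -28.41°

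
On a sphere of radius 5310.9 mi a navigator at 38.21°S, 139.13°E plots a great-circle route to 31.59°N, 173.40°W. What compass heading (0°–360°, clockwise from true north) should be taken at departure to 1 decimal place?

39.3°

Δλ = 47.470° = 0.8285 rad.
y = sin Δλ · cos φ₂ = (0.7369)(0.8518) = 0.6277
x = cos φ₁ sin φ₂ − sin φ₁ cos φ₂ cos Δλ = (0.7857)(0.5238) − (-0.6185)(0.8518)(0.6760) = 0.7678
θ = atan2(y, x) = 39.27°, so the bearing is 39.3°.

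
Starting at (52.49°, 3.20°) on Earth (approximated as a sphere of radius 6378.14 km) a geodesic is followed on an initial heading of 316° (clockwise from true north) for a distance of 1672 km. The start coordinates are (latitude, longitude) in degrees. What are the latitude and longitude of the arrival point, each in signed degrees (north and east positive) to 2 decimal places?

61.60°, -19.04°

Angular distance δ = d/R = 1672/6378.14 = 0.26215 rad; initial bearing θ = 5.5152 rad.
sin φ₂ = sin φ₁ cos δ + cos φ₁ sin δ cos θ = (0.7932)(0.9658) + (0.6089)(0.2592)(0.7193) = 0.8797, so φ₂ = 61.60°.
Δλ = atan2(sin θ sin δ cos φ₁, cos δ − sin φ₁ sin φ₂) = atan2(-0.1096, 0.2681) = -22.242°.
λ₂ = 3.200° − 22.242° = -19.04°.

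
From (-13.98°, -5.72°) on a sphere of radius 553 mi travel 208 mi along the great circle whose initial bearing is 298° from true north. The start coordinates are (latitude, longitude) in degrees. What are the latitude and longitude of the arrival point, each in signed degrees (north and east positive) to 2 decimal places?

-3.29°, -24.68°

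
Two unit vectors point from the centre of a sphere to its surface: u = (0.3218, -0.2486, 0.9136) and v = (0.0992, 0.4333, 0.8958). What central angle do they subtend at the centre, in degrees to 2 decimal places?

42.05°

u·v = 0.7426; |u| = 1.0000, |v| = 1.0000.
cos θ = (u·v)/(|u||v|) = 0.7426, so θ = 42.05°.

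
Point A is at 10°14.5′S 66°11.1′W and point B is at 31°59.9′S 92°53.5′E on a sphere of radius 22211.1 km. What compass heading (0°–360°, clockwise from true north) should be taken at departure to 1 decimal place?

With φ₁ = -0.1788, φ₂ = -0.5585, Δλ = 2.7764 rad, the forward-azimuth formula gives
θ = atan2( sin Δλ cos φ₂ , cos φ₁ sin φ₂ − sin φ₁ cos φ₂ cos Δλ ) = atan2(0.3029, -0.6623) = 155.43°.
So the initial bearing is 155.4°.

155.4°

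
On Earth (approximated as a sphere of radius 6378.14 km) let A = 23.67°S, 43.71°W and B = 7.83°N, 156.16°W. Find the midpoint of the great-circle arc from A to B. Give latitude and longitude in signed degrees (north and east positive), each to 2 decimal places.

Central angle δ = 1.9836 rad. Interpolating on the sphere with fraction f = 0.5:
P = [sin((1−f)δ)·A + sin(fδ)·B] / sin δ = 0.9138·A + 0.9138·B in Cartesian coordinates,
giving P = (-0.2231, -0.9442, -0.2424), i.e. latitude -14.03°, longitude -103.29°.

-14.03°, -103.29°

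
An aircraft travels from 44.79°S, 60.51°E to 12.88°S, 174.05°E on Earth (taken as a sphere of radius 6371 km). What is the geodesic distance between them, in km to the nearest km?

10769 km

With latitudes φ₁ = -44.790°, φ₂ = -12.880° and longitude difference Δλ = 113.540°:
cos c = sin φ₁ sin φ₂ + cos φ₁ cos φ₂ cos Δλ = (-0.7045)(-0.2229) + (0.7097)(0.9748)(-0.3994) = -0.11927,
so c = arccos(-0.11927) = 1.69035 rad.
Distance = R·c = 6371 × 1.6904 ≈ 10769 km.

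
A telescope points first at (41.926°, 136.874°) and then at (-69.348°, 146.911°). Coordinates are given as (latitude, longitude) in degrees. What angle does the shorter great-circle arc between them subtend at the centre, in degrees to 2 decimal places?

With latitudes φ₁ = 41.926°, φ₂ = -69.348° and longitude difference Δλ = 10.037°:
cos c = sin φ₁ sin φ₂ + cos φ₁ cos φ₂ cos Δλ = (0.6682)(-0.9357) + (0.7440)(0.3527)(0.9847) = -0.36684,
so c = arccos(-0.36684) = 1.94641 rad.
So the angular separation is 111.52°.

111.52°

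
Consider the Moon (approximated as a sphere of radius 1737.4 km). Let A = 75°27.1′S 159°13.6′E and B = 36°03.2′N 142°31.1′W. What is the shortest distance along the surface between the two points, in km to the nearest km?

3565 km

In radians: φ₁ = -1.3169, φ₂ = 0.6292, Δλ = 58.255° = 1.0167 rad.
Haversine: a = sin²(Δφ/2) + cos φ₁ cos φ₂ sin²(Δλ/2) = 0.6833 + (0.2512)(0.8085)(0.2369) = 0.73141.
Central angle c = 2·arcsin(√a) = 2.05197 rad.
Distance = R·c = 1737.4 × 2.0520 ≈ 3565 km.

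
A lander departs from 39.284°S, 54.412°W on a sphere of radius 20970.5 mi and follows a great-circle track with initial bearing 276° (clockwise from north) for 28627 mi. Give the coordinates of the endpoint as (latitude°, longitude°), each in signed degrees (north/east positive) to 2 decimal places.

Angular distance δ = d/R = 28627/20970.5 = 1.36511 rad; initial bearing θ = 4.8171 rad.
sin φ₂ = sin φ₁ cos δ + cos φ₁ sin δ cos θ = (-0.6332)(0.2042) + (0.7740)(0.9789)(0.1045) = -0.0501, so φ₂ = -2.87°.
Δλ = atan2(sin θ sin δ cos φ₁, cos δ − sin φ₁ sin φ₂) = atan2(-0.7536, 0.1725) = -77.106°.
λ₂ = -54.412° − 77.106° = -131.52°.

-2.87°, -131.52°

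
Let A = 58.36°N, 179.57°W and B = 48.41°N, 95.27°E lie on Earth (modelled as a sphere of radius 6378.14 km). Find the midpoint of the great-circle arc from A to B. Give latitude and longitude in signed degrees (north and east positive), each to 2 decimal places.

Central angle δ = 0.8418 rad. Interpolating on the sphere with fraction f = 0.5:
P = [sin((1−f)δ)·A + sin(fδ)·B] / sin δ = 0.5478·A + 0.5478·B in Cartesian coordinates,
giving P = (-0.3208, 0.3599, 0.8761), i.e. latitude 61.18°, longitude 131.71°.

61.18°, 131.71°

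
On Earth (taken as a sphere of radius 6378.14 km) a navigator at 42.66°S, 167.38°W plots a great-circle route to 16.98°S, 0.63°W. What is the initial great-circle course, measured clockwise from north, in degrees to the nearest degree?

165°

Δλ = 166.750° = 2.9103 rad.
y = sin Δλ · cos φ₂ = (0.2292)(0.9564) = 0.2192
x = cos φ₁ sin φ₂ − sin φ₁ cos φ₂ cos Δλ = (0.7354)(-0.2920) − (-0.6776)(0.9564)(-0.9734) = -0.8456
θ = atan2(y, x) = 165.47°, so the bearing is 165°.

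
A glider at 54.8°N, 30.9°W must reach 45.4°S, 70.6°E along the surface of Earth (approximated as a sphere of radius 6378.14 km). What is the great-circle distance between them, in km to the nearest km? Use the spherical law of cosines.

In radians: φ₁ = 0.9564, φ₂ = -0.7924, Δλ = 101.500° = 1.7715 rad.
cos c = sin φ₁ sin φ₂ + cos φ₁ cos φ₂ cos Δλ = (0.8171)(-0.7120) + (0.5764)(0.7022)(-0.1994) = -0.66252,
so c = arccos(-0.66252) = 2.29498 rad.
Distance = R·c = 6378.14 × 2.2950 ≈ 14638 km.

14638 km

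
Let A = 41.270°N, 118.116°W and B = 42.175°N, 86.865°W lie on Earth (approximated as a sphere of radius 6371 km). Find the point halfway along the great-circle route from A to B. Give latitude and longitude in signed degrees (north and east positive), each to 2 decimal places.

42.80°, -102.60°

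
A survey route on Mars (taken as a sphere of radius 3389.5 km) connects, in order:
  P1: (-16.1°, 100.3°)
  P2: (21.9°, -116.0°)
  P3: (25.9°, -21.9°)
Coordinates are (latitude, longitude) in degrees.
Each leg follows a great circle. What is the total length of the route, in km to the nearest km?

13568 km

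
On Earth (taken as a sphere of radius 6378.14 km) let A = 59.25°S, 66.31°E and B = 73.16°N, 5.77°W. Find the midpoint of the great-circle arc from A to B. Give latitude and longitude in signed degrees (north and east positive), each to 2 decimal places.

8.41°, 41.65°

Central angle δ = 2.4606 rad. Interpolating on the sphere with fraction f = 0.5:
P = [sin((1−f)δ)·A + sin(fδ)·B] / sin δ = 1.4973·A + 1.4973·B in Cartesian coordinates,
giving P = (0.7392, 0.6574, 0.1463), i.e. latitude 8.41°, longitude 41.65°.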